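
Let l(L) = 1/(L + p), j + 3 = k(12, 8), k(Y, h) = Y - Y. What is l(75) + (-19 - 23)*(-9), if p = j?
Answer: 27217/72 ≈ 378.01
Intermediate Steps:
k(Y, h) = 0
j = -3 (j = -3 + 0 = -3)
p = -3
l(L) = 1/(-3 + L) (l(L) = 1/(L - 3) = 1/(-3 + L))
l(75) + (-19 - 23)*(-9) = 1/(-3 + 75) + (-19 - 23)*(-9) = 1/72 - 42*(-9) = 1/72 + 378 = 27217/72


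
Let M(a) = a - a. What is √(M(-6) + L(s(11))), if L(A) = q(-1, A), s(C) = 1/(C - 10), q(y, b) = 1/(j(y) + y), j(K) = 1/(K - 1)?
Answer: I*√6/3 ≈ 0.8165*I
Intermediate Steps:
j(K) = 1/(-1 + K)
M(a) = 0
q(y, b) = 1/(y + 1/(-1 + y)) (q(y, b) = 1/(1/(-1 + y) + y) = 1/(y + 1/(-1 + y)))
s(C) = 1/(-10 + C)
L(A) = -⅔ (L(A) = (-1 - 1)/(1 - (-1 - 1)) = -2/(1 - 1*(-2)) = -2/(1 + 2) = -2/3 = (⅓)*(-2) = -⅔)
√(M(-6) + L(s(11))) = √(0 - ⅔) = √(-⅔) = I*√6/3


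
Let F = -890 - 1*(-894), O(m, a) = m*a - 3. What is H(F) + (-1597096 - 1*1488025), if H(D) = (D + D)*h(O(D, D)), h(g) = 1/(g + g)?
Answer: -40106569/13 ≈ -3.0851e+6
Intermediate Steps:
O(m, a) = -3 + a*m (O(m, a) = a*m - 3 = -3 + a*m)
F = 4 (F = -890 + 894 = 4)
h(g) = 1/(2*g)
H(D) = D/(-3 + D²) (H(D) = (D + D)*(1/(2*(-3 + D*D))) = (2*D)*(1/(2*(-3 + D²))) = D/(-3 + D²))
H(F) + (-1597096 - 1*1488025) = 4/(-3 + 4²) + (-1597096 - 1*1488025) = 4/(-3 + 16) + (-1597096 - 1488025) = 4/13 - 3085121 = -40106569/13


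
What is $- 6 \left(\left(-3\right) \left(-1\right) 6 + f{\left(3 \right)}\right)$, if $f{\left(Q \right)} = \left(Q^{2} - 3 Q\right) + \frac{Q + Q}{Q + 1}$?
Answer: $-117$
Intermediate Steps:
$f{\left(Q \right)} = Q^{2} - 3 Q + \frac{2 Q}{1 + Q}$ ($f{\left(Q \right)} = \left(Q^{2} - 3 Q\right) + \frac{2 Q}{1 + Q} = Q^{2} - 3 Q + \frac{2 Q}{1 + Q}$)
$- 6 \left(\left(-3\right) \left(-1\right) 6 + f{\left(3 \right)}\right) = - 6 \left(\left(-3\right) \left(-1\right) 6 + \frac{3 \left(-1 + 3^{2} - 6\right)}{1 + 3}\right) = - 6 \left(3 \cdot 6 + \frac{3 \left(-1 + 9 - 6\right)}{4}\right) = - 6 \left(18 + 3 \cdot \frac{1}{4} \cdot 2\right) = - 6 \left(18 + \frac{3}{2}\right) = \left(-6\right) \frac{39}{2} = -117$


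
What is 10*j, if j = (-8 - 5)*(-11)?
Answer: 1430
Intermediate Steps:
j = 143 (j = -13*(-11) = 143)
10*j = 10*143 = 1430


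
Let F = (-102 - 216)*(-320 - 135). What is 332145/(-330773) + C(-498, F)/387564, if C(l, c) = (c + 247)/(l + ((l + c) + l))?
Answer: -18433207241470579/18357112455562512 ≈ -1.0041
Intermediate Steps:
F = 144690 (F = -318*(-455) = 144690)
C(l, c) = (247 + c)/(c + 3*l) (C(l, c) = (247 + c)/(l + ((c + l) + l)) = (247 + c)/(l + (c + 2*l)) = (247 + c)/(c + 3*l))
332145/(-330773) + C(-498, F)/387564 = 332145/(-330773) + ((247 + 144690)/(144690 + 3*(-498)))/387564 = 332145*(-1/330773) + (144937/(144690 - 1494))*(1/387564) = -332145/330773 + (144937/143196)*(1/387564) = -332145/330773 + 144937/55497614544 = -18433207241470579/18357112455562512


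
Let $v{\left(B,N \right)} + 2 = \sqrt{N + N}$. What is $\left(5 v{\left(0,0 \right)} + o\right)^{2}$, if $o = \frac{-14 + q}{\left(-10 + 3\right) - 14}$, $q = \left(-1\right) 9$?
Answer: $\frac{34969}{441} \approx 79.295$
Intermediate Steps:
$q = -9$
$v{\left(B,N \right)} = -2 + \sqrt{2} \sqrt{N}$ ($v{\left(B,N \right)} = -2 + \sqrt{N + N} = -2 + \sqrt{2 N} = -2 + \sqrt{2} \sqrt{N}$)
$o = \frac{23}{21}$ ($o = \frac{-14 - 9}{\left(-10 + 3\right) - 14} = - \frac{23}{-7 - 14} = - \frac{23}{-21} = \left(-23\right) \left(- \frac{1}{21}\right) = \frac{23}{21} \approx 1.0952$)
$\left(5 v{\left(0,0 \right)} + o\right)^{2} = \left(5 \left(-2 + \sqrt{2} \sqrt{0}\right) + \frac{23}{21}\right)^{2} = \left(5 \left(-2 + \sqrt{2} \cdot 0\right) + \frac{23}{21}\right)^{2} = \left(5 \left(-2 + 0\right) + \frac{23}{21}\right)^{2} = \left(5 \left(-2\right) + \frac{23}{21}\right)^{2} = \left(-10 + \frac{23}{21}\right)^{2} = \left(- \frac{187}{21}\right)^{2} = \frac{34969}{441}$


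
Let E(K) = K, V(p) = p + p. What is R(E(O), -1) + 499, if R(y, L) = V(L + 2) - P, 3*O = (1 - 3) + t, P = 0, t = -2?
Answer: 501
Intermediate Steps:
O = -4/3 (O = ((1 - 3) - 2)/3 = (-2 - 2)/3 = (⅓)*(-4) = -4/3 ≈ -1.3333)
V(p) = 2*p
R(y, L) = 4 + 2*L (R(y, L) = 2*(L + 2) - 1*0 = 2*(2 + L) + 0 = (4 + 2*L) + 0 = 4 + 2*L)
R(E(O), -1) + 499 = (4 + 2*(-1)) + 499 = (4 - 2) + 499 = 2 + 499 = 501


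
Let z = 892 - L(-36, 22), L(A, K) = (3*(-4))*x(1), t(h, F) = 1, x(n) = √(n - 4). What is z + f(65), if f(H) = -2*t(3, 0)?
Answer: 890 + 12*I*√3 ≈ 890.0 + 20.785*I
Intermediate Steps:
x(n) = √(-4 + n)
L(A, K) = -12*I*√3 (L(A, K) = (3*(-4))*√(-4 + 1) = -12*I*√3)
f(H) = -2 (f(H) = -2*1 = -2)
z = 892 + 12*I*√3 (z = 892 - (-12)*I*√3 = 892 + 12*I*√3 ≈ 892.0 + 20.785*I)
z + f(65) = (892 + 12*I*√3) - 2 = 890 + 12*I*√3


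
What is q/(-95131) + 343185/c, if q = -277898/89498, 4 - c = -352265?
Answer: 486997789136432/499871721164337 ≈ 0.97425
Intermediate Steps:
c = 352269 (c = 4 - 1*(-352265) = 4 + 352265 = 352269)
q = -138949/44749 (q = -277898*1/89498 = -138949/44749 ≈ -3.1051)
q/(-95131) + 343185/c = -138949/44749/(-95131) + 343185/352269 = -138949/44749*(-1/95131) + 343185*(1/352269) = 138949/4257017119 + 114395/117423 = 486997789136432/499871721164337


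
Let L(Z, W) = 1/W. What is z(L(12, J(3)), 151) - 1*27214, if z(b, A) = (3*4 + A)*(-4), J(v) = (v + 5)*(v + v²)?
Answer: -27866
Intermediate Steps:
J(v) = (5 + v)*(v + v²)
z(b, A) = -48 - 4*A (z(b, A) = (12 + A)*(-4) = -48 - 4*A)
z(L(12, J(3)), 151) - 1*27214 = (-48 - 4*151) - 1*27214 = (-48 - 604) - 27214 = -652 - 27214 = -27866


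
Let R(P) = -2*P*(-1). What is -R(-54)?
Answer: 108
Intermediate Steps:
R(P) = 2*P
-R(-54) = -2*(-54) = -1*(-108) = 108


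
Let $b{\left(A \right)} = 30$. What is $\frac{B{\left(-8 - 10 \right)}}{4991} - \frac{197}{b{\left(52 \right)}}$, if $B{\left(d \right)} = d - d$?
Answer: $- \frac{197}{30} \approx -6.5667$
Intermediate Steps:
$B{\left(d \right)} = 0$
$\frac{B{\left(-8 - 10 \right)}}{4991} - \frac{197}{b{\left(52 \right)}} = \frac{0}{4991} - \frac{197}{30} = 0 \cdot \frac{1}{4991} - \frac{197}{30} = 0 - \frac{197}{30} = - \frac{197}{30}$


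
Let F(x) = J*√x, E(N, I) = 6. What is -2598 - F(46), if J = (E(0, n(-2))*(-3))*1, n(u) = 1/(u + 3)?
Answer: -2598 + 18*√46 ≈ -2475.9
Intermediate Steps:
n(u) = 1/(3 + u)
J = -18 (J = (6*(-3))*1 = -18*1 = -18)
F(x) = -18*√x
-2598 - F(46) = -2598 - (-18)*√46 = -2598 + 18*√46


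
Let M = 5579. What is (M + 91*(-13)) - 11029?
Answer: -6633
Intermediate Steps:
(M + 91*(-13)) - 11029 = (5579 + 91*(-13)) - 11029 = (5579 - 1183) - 11029 = 4396 - 11029 = -6633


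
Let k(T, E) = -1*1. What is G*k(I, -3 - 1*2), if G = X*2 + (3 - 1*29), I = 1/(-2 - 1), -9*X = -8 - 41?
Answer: 136/9 ≈ 15.111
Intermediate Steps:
X = 49/9 (X = -(-8 - 41)/9 = -⅑*(-49) = 49/9 ≈ 5.4444)
I = -⅓ (I = 1/(-3) = -⅓ ≈ -0.33333)
k(T, E) = -1
G = -136/9 (G = (49/9)*2 + (3 - 1*29) = 98/9 + (3 - 29) = 98/9 - 26 = -136/9 ≈ -15.111)
G*k(I, -3 - 1*2) = -136/9*(-1) = 136/9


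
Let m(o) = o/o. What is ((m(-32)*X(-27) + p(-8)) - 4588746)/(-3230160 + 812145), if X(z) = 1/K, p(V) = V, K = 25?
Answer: 114718849/60450375 ≈ 1.8977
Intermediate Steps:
m(o) = 1
X(z) = 1/25
((m(-32)*X(-27) + p(-8)) - 4588746)/(-3230160 + 812145) = ((1*(1/25) - 8) - 4588746)/(-3230160 + 812145) = ((1/25 - 8) - 4588746)/(-2418015) = (-199/25 - 4588746)*(-1/2418015) = -114718849/25*(-1/2418015) = 114718849/60450375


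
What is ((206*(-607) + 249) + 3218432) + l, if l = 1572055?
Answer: 4665694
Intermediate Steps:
((206*(-607) + 249) + 3218432) + l = ((206*(-607) + 249) + 3218432) + 1572055 = ((-125042 + 249) + 3218432) + 1572055 = (-124793 + 3218432) + 1572055 = 3093639 + 1572055 = 4665694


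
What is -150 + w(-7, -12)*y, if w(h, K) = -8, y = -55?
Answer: 290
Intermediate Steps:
-150 + w(-7, -12)*y = -150 - 8*(-55) = -150 + 440 = 290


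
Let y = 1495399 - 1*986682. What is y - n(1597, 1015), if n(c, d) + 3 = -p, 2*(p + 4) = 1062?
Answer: 509247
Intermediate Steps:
p = 527 (p = -4 + (½)*1062 = -4 + 531 = 527)
y = 508717 (y = 1495399 - 986682 = 508717)
n(c, d) = -530 (n(c, d) = -3 - 1*527 = -3 - 527 = -530)
y - n(1597, 1015) = 508717 - 1*(-530) = 508717 + 530 = 509247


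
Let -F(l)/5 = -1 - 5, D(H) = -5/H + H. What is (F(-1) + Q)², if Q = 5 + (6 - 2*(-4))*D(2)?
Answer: 784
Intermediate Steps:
D(H) = H - 5/H
F(l) = 30 (F(l) = -5*(-1 - 5) = -5*(-6) = 30)
Q = -2 (Q = 5 + (6 - 2*(-4))*(2 - 5/2) = 5 + (6 + 8)*(2 - 5*½) = 5 + 14*(2 - 5/2) = 5 + 14*(-½) = 5 - 7 = -2)
(F(-1) + Q)² = (30 - 2)² = 28² = 784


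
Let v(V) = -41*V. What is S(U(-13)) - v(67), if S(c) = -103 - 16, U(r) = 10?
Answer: 2628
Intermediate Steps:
S(c) = -119
S(U(-13)) - v(67) = -119 - (-41)*67 = -119 - 1*(-2747) = -119 + 2747 = 2628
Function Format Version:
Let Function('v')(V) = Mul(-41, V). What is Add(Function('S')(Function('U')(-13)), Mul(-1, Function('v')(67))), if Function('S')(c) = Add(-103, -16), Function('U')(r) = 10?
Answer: 2628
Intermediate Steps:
Function('S')(c) = -119
Add(Function('S')(Function('U')(-13)), Mul(-1, Function('v')(67))) = Add(-119, Mul(-1, Mul(-41, 67))) = Add(-119, Mul(-1, -2747)) = Add(-119, 2747) = 2628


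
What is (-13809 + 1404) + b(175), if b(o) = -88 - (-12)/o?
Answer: -2186263/175 ≈ -12493.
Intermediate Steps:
b(o) = -88 + 12/o
(-13809 + 1404) + b(175) = (-13809 + 1404) + (-88 + 12/175) = -12405 + (-88 + 12*(1/175)) = -12405 + (-88 + 12/175) = -12405 - 15388/175 = -2186263/175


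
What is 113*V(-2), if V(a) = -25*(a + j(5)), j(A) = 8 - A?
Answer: -2825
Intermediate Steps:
V(a) = -75 - 25*a (V(a) = -25*(a + (8 - 1*5)) = -25*(a + (8 - 5)) = -25*(a + 3) = -25*(3 + a) = -75 - 25*a)
113*V(-2) = 113*(-75 - 25*(-2)) = 113*(-75 + 50) = 113*(-25) = -2825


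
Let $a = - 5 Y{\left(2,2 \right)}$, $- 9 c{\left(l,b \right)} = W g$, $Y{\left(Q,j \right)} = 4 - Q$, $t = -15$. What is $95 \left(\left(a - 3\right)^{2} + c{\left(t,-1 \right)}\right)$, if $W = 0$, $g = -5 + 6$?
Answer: $16055$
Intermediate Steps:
$g = 1$
$c{\left(l,b \right)} = 0$ ($c{\left(l,b \right)} = - \frac{0 \cdot 1}{9} = \left(- \frac{1}{9}\right) 0 = 0$)
$a = -10$ ($a = - 5 \left(4 - 2\right) = \left(-5\right) 2 = -10$)
$95 \left(\left(a - 3\right)^{2} + c{\left(t,-1 \right)}\right) = 95 \left(\left(-10 - 3\right)^{2} + 0\right) = 95 \left(\left(-13\right)^{2} + 0\right) = 95 \left(169 + 0\right) = 95 \cdot 169 = 16055$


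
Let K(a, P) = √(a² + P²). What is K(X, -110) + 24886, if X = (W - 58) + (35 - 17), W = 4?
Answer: 24886 + 2*√3349 ≈ 25002.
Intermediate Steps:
X = -36 (X = (4 - 58) + (35 - 17) = -54 + 18 = -36)
K(a, P) = √(P² + a²)
K(X, -110) + 24886 = √((-110)² + (-36)²) + 24886 = √(12100 + 1296) + 24886 = √13396 + 24886 = 2*√3349 + 24886 = 24886 + 2*√3349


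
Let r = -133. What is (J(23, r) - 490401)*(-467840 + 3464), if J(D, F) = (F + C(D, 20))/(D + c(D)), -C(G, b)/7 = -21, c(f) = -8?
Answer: 1138650106792/5 ≈ 2.2773e+11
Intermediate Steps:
C(G, b) = 147 (C(G, b) = -7*(-21) = 147)
J(D, F) = (147 + F)/(-8 + D) (J(D, F) = (F + 147)/(D - 8) = (147 + F)/(-8 + D))
(J(23, r) - 490401)*(-467840 + 3464) = ((147 - 133)/(-8 + 23) - 490401)*(-467840 + 3464) = (14/15 - 490401)*(-464376) = -7356001/15*(-464376) = 1138650106792/5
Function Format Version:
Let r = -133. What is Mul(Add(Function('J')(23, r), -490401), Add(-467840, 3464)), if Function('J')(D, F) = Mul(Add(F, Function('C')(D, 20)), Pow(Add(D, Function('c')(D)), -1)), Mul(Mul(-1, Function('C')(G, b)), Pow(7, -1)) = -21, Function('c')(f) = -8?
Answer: Rational(1138650106792, 5) ≈ 2.2773e+11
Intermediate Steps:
Function('C')(G, b) = 147 (Function('C')(G, b) = Mul(-7, -21) = 147)
Function('J')(D, F) = Mul(Pow(Add(-8, D), -1), Add(147, F)) (Function('J')(D, F) = Mul(Add(F, 147), Pow(Add(D, -8), -1)) = Mul(Add(147, F), Pow(Add(-8, D), -1)) = Mul(Pow(Add(-8, D), -1), Add(147, F)))
Mul(Add(Function('J')(23, r), -490401), Add(-467840, 3464)) = Mul(Add(Mul(Pow(Add(-8, 23), -1), Add(147, -133)), -490401), Add(-467840, 3464)) = Mul(Add(Mul(Pow(15, -1), 14), -490401), -464376) = Mul(Add(Mul(Rational(1, 15), 14), -490401), -464376) = Mul(Add(Rational(14, 15), -490401), -464376) = Mul(Rational(-7356001, 15), -464376) = Rational(1138650106792, 5)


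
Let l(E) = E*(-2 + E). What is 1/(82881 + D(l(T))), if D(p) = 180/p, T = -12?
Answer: 14/1160349 ≈ 1.2065e-5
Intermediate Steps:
1/(82881 + D(l(T))) = 1/(82881 + 180/((-12*(-2 - 12)))) = 1/(82881 + 180/((-12*(-14)))) = 1/(82881 + 180/168) = 1/(82881 + 180*(1/168)) = 1/(82881 + 15/14) = 1/(1160349/14) = 14/1160349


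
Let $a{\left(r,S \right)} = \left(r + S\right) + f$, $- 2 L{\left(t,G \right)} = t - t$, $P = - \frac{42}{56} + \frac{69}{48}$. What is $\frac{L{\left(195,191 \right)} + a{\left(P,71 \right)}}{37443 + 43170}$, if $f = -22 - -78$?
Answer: $\frac{227}{143312} \approx 0.001584$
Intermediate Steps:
$P = \frac{11}{16}$ ($P = \left(-42\right) \frac{1}{56} + 69 \cdot \frac{1}{48} = - \frac{3}{4} + \frac{23}{16} = \frac{11}{16} \approx 0.6875$)
$L{\left(t,G \right)} = 0$ ($L{\left(t,G \right)} = - \frac{t - t}{2} = \left(- \frac{1}{2}\right) 0 = 0$)
$f = 56$ ($f = -22 + 78 = 56$)
$a{\left(r,S \right)} = 56 + S + r$ ($a{\left(r,S \right)} = \left(r + S\right) + 56 = \left(S + r\right) + 56 = 56 + S + r$)
$\frac{L{\left(195,191 \right)} + a{\left(P,71 \right)}}{37443 + 43170} = \frac{0 + \left(56 + 71 + \frac{11}{16}\right)}{37443 + 43170} = \frac{0 + \frac{2043}{16}}{80613} = \frac{2043}{16} \cdot \frac{1}{80613} = \frac{227}{143312}$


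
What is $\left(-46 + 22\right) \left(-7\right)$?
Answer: $168$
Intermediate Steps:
$\left(-46 + 22\right) \left(-7\right) = \left(-24\right) \left(-7\right) = 168$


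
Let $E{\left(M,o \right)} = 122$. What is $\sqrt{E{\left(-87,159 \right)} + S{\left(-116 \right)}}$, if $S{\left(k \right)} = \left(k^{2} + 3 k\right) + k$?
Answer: $\sqrt{13114} \approx 114.52$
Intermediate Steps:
$S{\left(k \right)} = k^{2} + 4 k$
$\sqrt{E{\left(-87,159 \right)} + S{\left(-116 \right)}} = \sqrt{122 - 116 \left(4 - 116\right)} = \sqrt{122 - -12992} = \sqrt{122 + 12992} = \sqrt{13114}$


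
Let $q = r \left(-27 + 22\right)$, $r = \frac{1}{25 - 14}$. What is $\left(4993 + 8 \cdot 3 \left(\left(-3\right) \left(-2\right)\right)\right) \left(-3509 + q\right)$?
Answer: $-18028068$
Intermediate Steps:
$r = \frac{1}{11} \approx 0.090909$
$q = - \frac{5}{11}$ ($q = \frac{-27 + 22}{11} = \frac{1}{11} \left(-5\right) = - \frac{5}{11} \approx -0.45455$)
$\left(4993 + 8 \cdot 3 \left(\left(-3\right) \left(-2\right)\right)\right) \left(-3509 + q\right) = \left(4993 + 8 \cdot 3 \left(\left(-3\right) \left(-2\right)\right)\right) \left(-3509 - \frac{5}{11}\right) = \left(4993 + 24 \cdot 6\right) \left(- \frac{38604}{11}\right) = \left(4993 + 144\right) \left(- \frac{38604}{11}\right) = 5137 \left(- \frac{38604}{11}\right) = -18028068$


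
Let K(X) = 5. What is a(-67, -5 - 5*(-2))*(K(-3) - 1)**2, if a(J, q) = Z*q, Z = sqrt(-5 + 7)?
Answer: 80*sqrt(2) ≈ 113.14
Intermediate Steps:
Z = sqrt(2) ≈ 1.4142
a(J, q) = q*sqrt(2) (a(J, q) = sqrt(2)*q = q*sqrt(2))
a(-67, -5 - 5*(-2))*(K(-3) - 1)**2 = ((-5 - 5*(-2))*sqrt(2))*(5 - 1)**2 = ((-5 + 10)*sqrt(2))*4**2 = (5*sqrt(2))*16 = 80*sqrt(2)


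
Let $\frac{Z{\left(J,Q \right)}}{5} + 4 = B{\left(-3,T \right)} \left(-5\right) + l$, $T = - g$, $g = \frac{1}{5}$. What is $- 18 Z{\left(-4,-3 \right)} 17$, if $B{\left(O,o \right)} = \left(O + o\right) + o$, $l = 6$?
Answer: $-29070$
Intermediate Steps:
$g = \frac{1}{5} \approx 0.2$
$T = - \frac{1}{5}$ ($T = \left(-1\right) \frac{1}{5} = - \frac{1}{5} \approx -0.2$)
$B{\left(O,o \right)} = O + 2 o$
$Z{\left(J,Q \right)} = 95$ ($Z{\left(J,Q \right)} = -20 + 5 \left(\left(-3 + 2 \left(- \frac{1}{5}\right)\right) \left(-5\right) + 6\right) = -20 + 5 \left(\left(-3 - \frac{2}{5}\right) \left(-5\right) + 6\right) = -20 + 5 \left(\left(- \frac{17}{5}\right) \left(-5\right) + 6\right) = -20 + 5 \left(17 + 6\right) = -20 + 5 \cdot 23 = -20 + 115 = 95$)
$- 18 Z{\left(-4,-3 \right)} 17 = \left(-18\right) 95 \cdot 17 = \left(-1710\right) 17 = -29070$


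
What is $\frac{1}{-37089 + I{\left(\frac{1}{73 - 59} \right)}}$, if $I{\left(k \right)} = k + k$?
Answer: $- \frac{7}{259622} \approx -2.6962 \cdot 10^{-5}$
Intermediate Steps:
$I{\left(k \right)} = 2 k$
$\frac{1}{-37089 + I{\left(\frac{1}{73 - 59} \right)}} = \frac{1}{-37089 + \frac{2}{73 - 59}} = \frac{1}{-37089 + \frac{2}{14}} = \frac{1}{-37089 + 2 \cdot \frac{1}{14}} = \frac{1}{-37089 + \frac{1}{7}} = \frac{1}{- \frac{259622}{7}} = - \frac{7}{259622}$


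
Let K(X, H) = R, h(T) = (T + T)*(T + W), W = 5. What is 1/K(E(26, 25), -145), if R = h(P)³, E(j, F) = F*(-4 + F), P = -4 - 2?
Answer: 1/1728 ≈ 0.00057870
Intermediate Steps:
P = -6
h(T) = 2*T*(5 + T) (h(T) = (T + T)*(T + 5) = (2*T)*(5 + T) = 2*T*(5 + T))
R = 1728 (R = (2*(-6)*(5 - 6))³ = (2*(-6)*(-1))³ = 12³ = 1728)
K(X, H) = 1728
1/K(E(26, 25), -145) = 1/1728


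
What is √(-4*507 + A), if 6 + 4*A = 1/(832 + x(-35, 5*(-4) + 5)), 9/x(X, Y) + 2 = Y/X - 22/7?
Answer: 11*I*√5593714517/18262 ≈ 45.05*I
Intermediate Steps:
x(X, Y) = 9/(-36/7 + Y/X) (x(X, Y) = 9/(-2 + (Y/X - 22/7)) = 9/(-2 + (-22/7 + Y/X)) = 9/(-36/7 + Y/X))
A = -54775/36524 (A = -3/2 + 1/(4*(832 - 63*(-35)/(-7*(5*(-4) + 5) + 36*(-35)))) = -3/2 + 1/(4*(832 - 63*(-35)/(-7*(-20 + 5) - 1260))) = -3/2 + 1/(4*(832 - 63*(-35)/(-7*(-15) - 1260))) = -3/2 + 1/(4*(832 - 63*(-35)/(105 - 1260))) = -3/2 + 1/(4*(832 - 63*(-35)/(-1155))) = -3/2 + 1/(4*(832 - 63*(-35)*(-1/1155))) = -3/2 + 1/(4*(832 - 21/11)) = -3/2 + 1/(4*(9131/11)) = -3/2 + (¼)*(11/9131) = -3/2 + 11/36524 = -54775/36524 ≈ -1.4997)
√(-4*507 + A) = √(-4*507 - 54775/36524) = √(-2028 - 54775/36524) = √(-74125447/36524) = 11*I*√5593714517/18262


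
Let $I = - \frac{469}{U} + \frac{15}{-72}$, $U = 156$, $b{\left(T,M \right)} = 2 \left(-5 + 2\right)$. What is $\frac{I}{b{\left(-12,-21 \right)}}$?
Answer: $\frac{1003}{1872} \approx 0.53579$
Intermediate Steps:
$b{\left(T,M \right)} = -6$ ($b{\left(T,M \right)} = 2 \left(-3\right) = -6$)
$I = - \frac{1003}{312}$ ($I = - \frac{469}{156} + \frac{15}{-72} = \left(-469\right) \frac{1}{156} + 15 \left(- \frac{1}{72}\right) = - \frac{469}{156} - \frac{5}{24} = - \frac{1003}{312} \approx -3.2147$)
$\frac{I}{b{\left(-12,-21 \right)}} = - \frac{1003}{312 \left(-6\right)} = \left(- \frac{1003}{312}\right) \left(- \frac{1}{6}\right) = \frac{1003}{1872}$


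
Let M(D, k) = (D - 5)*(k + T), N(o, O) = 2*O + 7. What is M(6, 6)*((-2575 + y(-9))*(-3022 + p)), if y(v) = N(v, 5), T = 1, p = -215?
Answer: 57961722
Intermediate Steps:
N(o, O) = 7 + 2*O
y(v) = 17 (y(v) = 7 + 2*5 = 7 + 10 = 17)
M(D, k) = (1 + k)*(-5 + D) (M(D, k) = (D - 5)*(k + 1) = (-5 + D)*(1 + k) = (1 + k)*(-5 + D))
M(6, 6)*((-2575 + y(-9))*(-3022 + p)) = (-5 + 6 - 5*6 + 6*6)*((-2575 + 17)*(-3022 - 215)) = (-5 + 6 - 30 + 36)*(-2558*(-3237)) = 7*8280246 = 57961722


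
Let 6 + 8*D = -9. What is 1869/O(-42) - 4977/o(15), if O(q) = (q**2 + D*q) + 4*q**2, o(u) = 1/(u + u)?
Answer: -253080094/1695 ≈ -1.4931e+5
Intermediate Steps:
D = -15/8 (D = -3/4 + (1/8)*(-9) = -3/4 - 9/8 = -15/8 ≈ -1.8750)
o(u) = 1/(2*u)
O(q) = 5*q**2 - 15*q/8 (O(q) = (q**2 - 15*q/8) + 4*q**2 = 5*q**2 - 15*q/8)
1869/O(-42) - 4977/o(15) = 1869/(((5/8)*(-42)*(-3 + 8*(-42)))) - 4977/((1/2)/15) = 1869/(((5/8)*(-42)*(-3 - 336))) - 4977/((1/2)*(1/15)) = 1869/(((5/8)*(-42)*(-339))) - 4977/1/30 = 1869/(35595/4) - 4977*30 = 1869*(4/35595) - 149310 = 356/1695 - 149310 = -253080094/1695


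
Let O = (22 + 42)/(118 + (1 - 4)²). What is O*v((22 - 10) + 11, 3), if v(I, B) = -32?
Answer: -2048/127 ≈ -16.126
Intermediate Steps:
O = 64/127 (O = 64/(118 + (-3)²) = 64/(118 + 9) = 64/127 ≈ 0.50394)
O*v((22 - 10) + 11, 3) = (64/127)*(-32) = -2048/127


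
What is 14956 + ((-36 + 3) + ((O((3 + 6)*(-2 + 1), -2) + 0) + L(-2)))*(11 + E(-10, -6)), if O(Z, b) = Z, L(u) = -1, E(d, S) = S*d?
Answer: 11903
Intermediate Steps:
14956 + ((-36 + 3) + ((O((3 + 6)*(-2 + 1), -2) + 0) + L(-2)))*(11 + E(-10, -6)) = 14956 + ((-36 + 3) + (((3 + 6)*(-2 + 1) + 0) - 1))*(11 - 6*(-10)) = 14956 + (-33 + ((9*(-1) + 0) - 1))*(11 + 60) = 14956 + (-33 + ((-9 + 0) - 1))*71 = 14956 + (-33 + (-9 - 1))*71 = 14956 + (-33 - 10)*71 = 14956 - 43*71 = 14956 - 3053 = 11903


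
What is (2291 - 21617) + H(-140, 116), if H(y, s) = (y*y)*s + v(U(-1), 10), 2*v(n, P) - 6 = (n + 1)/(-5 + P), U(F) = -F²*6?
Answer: 4508553/2 ≈ 2.2543e+6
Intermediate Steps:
U(F) = -6*F²
v(n, P) = 3 + (1 + n)/(2*(-5 + P)) (v(n, P) = 3 + ((n + 1)/(-5 + P))/2 = 3 + ((1 + n)/(-5 + P))/2 = 3 + (1 + n)/(2*(-5 + P)))
H(y, s) = 5/2 + s*y² (H(y, s) = (y*y)*s + (-29 - 6*(-1)² + 6*10)/(2*(-5 + 10)) = y²*s + (½)*(-29 - 6*1 + 60)/5 = s*y² + (½)*(⅕)*(-29 - 6 + 60) = s*y² + (½)*(⅕)*25 = s*y² + 5/2 = 5/2 + s*y²)
(2291 - 21617) + H(-140, 116) = (2291 - 21617) + (5/2 + 116*(-140)²) = -19326 + (5/2 + 116*19600) = -19326 + (5/2 + 2273600) = -19326 + 4547205/2 = 4508553/2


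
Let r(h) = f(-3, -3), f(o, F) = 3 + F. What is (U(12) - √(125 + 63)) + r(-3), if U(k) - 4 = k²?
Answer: 148 - 2*√47 ≈ 134.29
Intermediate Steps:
U(k) = 4 + k²
r(h) = 0 (r(h) = 3 - 3 = 0)
(U(12) - √(125 + 63)) + r(-3) = ((4 + 12²) - √(125 + 63)) + 0 = ((4 + 144) - √188) + 0 = (148 - 2*√47) + 0 = 148 - 2*√47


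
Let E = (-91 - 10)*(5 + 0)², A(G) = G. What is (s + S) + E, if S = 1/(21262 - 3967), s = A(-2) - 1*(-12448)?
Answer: 171583696/17295 ≈ 9921.0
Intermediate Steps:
s = 12446 (s = -2 - 1*(-12448) = -2 + 12448 = 12446)
S = 1/17295 ≈ 5.7820e-5
E = -2525 (E = -101*5² = -101*25 = -2525)
(s + S) + E = (12446 + 1/17295) - 2525 = 215253571/17295 - 2525 = 171583696/17295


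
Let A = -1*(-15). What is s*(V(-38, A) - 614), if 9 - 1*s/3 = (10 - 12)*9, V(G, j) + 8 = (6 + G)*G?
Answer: 48114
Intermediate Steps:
A = 15
V(G, j) = -8 + G*(6 + G) (V(G, j) = -8 + (6 + G)*G = -8 + G*(6 + G))
s = 81 (s = 27 - 3*(10 - 12)*9 = 27 - (-6)*9 = 27 - 3*(-18) = 27 + 54 = 81)
s*(V(-38, A) - 614) = 81*((-8 + (-38)**2 + 6*(-38)) - 614) = 81*((-8 + 1444 - 228) - 614) = 81*(1208 - 614) = 81*594 = 48114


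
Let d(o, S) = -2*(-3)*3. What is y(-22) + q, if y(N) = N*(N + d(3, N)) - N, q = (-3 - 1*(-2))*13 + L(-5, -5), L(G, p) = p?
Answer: 92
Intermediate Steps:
q = -18 (q = (-3 - 1*(-2))*13 - 5 = (-3 + 2)*13 - 5 = -1*13 - 5 = -13 - 5 = -18)
d(o, S) = 18 (d(o, S) = 6*3 = 18)
y(N) = -N + N*(18 + N) (y(N) = N*(N + 18) - N = N*(18 + N) - N = -N + N*(18 + N))
y(-22) + q = -22*(17 - 22) - 18 = -22*(-5) - 18 = 110 - 18 = 92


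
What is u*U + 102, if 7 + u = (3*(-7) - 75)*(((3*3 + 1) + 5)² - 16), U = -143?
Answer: 2870255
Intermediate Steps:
u = -20071 (u = -7 + (3*(-7) - 75)*(((3*3 + 1) + 5)² - 16) = -7 + (-21 - 75)*(((9 + 1) + 5)² - 16) = -7 - 96*((10 + 5)² - 16) = -7 - 96*(15² - 16) = -7 - 96*(225 - 16) = -7 - 96*209 = -7 - 20064 = -20071)
u*U + 102 = -20071*(-143) + 102 = 2870153 + 102 = 2870255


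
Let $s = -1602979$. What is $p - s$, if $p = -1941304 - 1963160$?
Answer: $-2301485$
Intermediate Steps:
$p = -3904464$
$p - s = -3904464 - -1602979 = -3904464 + 1602979 = -2301485$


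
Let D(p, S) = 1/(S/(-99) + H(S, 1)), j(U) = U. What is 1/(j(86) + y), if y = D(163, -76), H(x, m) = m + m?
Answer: 274/23663 ≈ 0.011579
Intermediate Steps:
H(x, m) = 2*m
D(p, S) = 1/(2 - S/99) (D(p, S) = 1/(S/(-99) + 2*1) = 1/(S*(-1/99) + 2) = 1/(-S/99 + 2) = 1/(2 - S/99))
y = 99/274 (y = -99/(-198 - 76) = -99/(-274) = -99*(-1/274) = 99/274 ≈ 0.36131)
1/(j(86) + y) = 1/(86 + 99/274) = 1/(23663/274) = 274/23663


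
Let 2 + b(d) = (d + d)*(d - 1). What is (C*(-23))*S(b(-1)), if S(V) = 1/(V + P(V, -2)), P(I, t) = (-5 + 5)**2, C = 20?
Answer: -230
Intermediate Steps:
b(d) = -2 + 2*d*(-1 + d) (b(d) = -2 + (d + d)*(d - 1) = -2 + (2*d)*(-1 + d) = -2 + 2*d*(-1 + d))
P(I, t) = 0 (P(I, t) = 0**2 = 0)
S(V) = 1/V (S(V) = 1/(V + 0) = 1/V)
(C*(-23))*S(b(-1)) = (20*(-23))/(-2 - 2*(-1) + 2*(-1)**2) = -460/(-2 + 2 + 2*1) = -460/(-2 + 2 + 2) = -460/2 = -460*1/2 = -230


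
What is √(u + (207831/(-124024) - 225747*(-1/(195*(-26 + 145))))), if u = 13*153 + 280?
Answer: √523896122829891084910/479662820 ≈ 47.718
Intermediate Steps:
u = 2269 (u = 1989 + 280 = 2269)
√(u + (207831/(-124024) - 225747*(-1/(195*(-26 + 145))))) = √(2269 + (207831/(-124024) - 225747*(-1/(195*(-26 + 145))))) = √(2269 + (207831*(-1/124024) - 225747/((-195*119)))) = √(2269 + (-207831/124024 - 225747/(-23205))) = √(2269 + (-207831/124024 - 225747*(-1/23205))) = √(2269 + (-207831/124024 + 75249/7735)) = √(2269 + 7725109191/959325640) = √(2184434986351/959325640) = √523896122829891084910/479662820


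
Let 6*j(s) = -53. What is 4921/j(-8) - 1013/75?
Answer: -2268139/3975 ≈ -570.60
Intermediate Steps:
j(s) = -53/6 (j(s) = (⅙)*(-53) = -53/6)
4921/j(-8) - 1013/75 = 4921/(-53/6) - 1013/75 = 4921*(-6/53) - 1013*1/75 = -29526/53 - 1013/75 = -2268139/3975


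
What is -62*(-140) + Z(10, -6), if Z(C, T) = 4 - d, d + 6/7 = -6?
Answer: 60836/7 ≈ 8690.9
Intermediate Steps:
d = -48/7 (d = -6/7 - 6 = -48/7 ≈ -6.8571)
Z(C, T) = 76/7 (Z(C, T) = 4 - 1*(-48/7) = 4 + 48/7 = 76/7)
-62*(-140) + Z(10, -6) = -62*(-140) + 76/7 = 8680 + 76/7 = 60836/7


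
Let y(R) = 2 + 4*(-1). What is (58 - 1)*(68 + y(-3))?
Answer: 3762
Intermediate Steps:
y(R) = -2 (y(R) = 2 - 4 = -2)
(58 - 1)*(68 + y(-3)) = (58 - 1)*(68 - 2) = 57*66 = 3762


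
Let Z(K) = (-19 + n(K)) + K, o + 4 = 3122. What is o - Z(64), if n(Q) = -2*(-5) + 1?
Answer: 3062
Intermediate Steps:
n(Q) = 11 (n(Q) = 10 + 1 = 11)
o = 3118 (o = -4 + 3122 = 3118)
Z(K) = -8 + K (Z(K) = (-19 + 11) + K = -8 + K)
o - Z(64) = 3118 - (-8 + 64) = 3118 - 1*56 = 3118 - 56 = 3062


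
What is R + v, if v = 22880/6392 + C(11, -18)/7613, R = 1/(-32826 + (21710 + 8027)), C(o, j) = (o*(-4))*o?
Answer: 66056704509/18789729043 ≈ 3.5156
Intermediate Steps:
C(o, j) = -4*o² (C(o, j) = (-4*o)*o = -4*o²)
R = -1/3089 (R = 1/(-32826 + 29737) = 1/(-3089) = -1/3089 ≈ -0.00032373)
v = 21386464/6082787 (v = 22880/6392 - 4*11²/7613 = 22880*(1/6392) - 4*121*(1/7613) = 2860/799 - 484*1/7613 = 2860/799 - 484/7613 = 21386464/6082787 ≈ 3.5159)
R + v = -1/3089 + 21386464/6082787 = 66056704509/18789729043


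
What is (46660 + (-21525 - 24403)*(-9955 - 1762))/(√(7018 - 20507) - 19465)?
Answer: -5237885862870/189449857 - 269092518*I*√13489/189449857 ≈ -27648.0 - 164.97*I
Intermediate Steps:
(46660 + (-21525 - 24403)*(-9955 - 1762))/(√(7018 - 20507) - 19465) = (46660 - 45928*(-11717))/(√(-13489) - 19465) = (46660 + 538138376)/(I*√13489 - 19465) = 538185036/(-19465 + I*√13489)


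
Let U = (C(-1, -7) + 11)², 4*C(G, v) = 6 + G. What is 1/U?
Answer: 16/2401 ≈ 0.0066639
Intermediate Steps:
C(G, v) = 3/2 + G/4 (C(G, v) = (6 + G)/4 = 3/2 + G/4)
U = 2401/16 (U = ((3/2 + (¼)*(-1)) + 11)² = ((3/2 - ¼) + 11)² = (5/4 + 11)² = (49/4)² = 2401/16 ≈ 150.06)
1/U = 1/(2401/16) = 16/2401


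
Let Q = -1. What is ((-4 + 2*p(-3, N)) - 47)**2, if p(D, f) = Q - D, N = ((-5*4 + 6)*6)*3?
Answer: 2209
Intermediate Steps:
N = -252 (N = ((-20 + 6)*6)*3 = -14*6*3 = -84*3 = -252)
p(D, f) = -1 - D
((-4 + 2*p(-3, N)) - 47)**2 = ((-4 + 2*(-1 - 1*(-3))) - 47)**2 = ((-4 + 2*(-1 + 3)) - 47)**2 = ((-4 + 2*2) - 47)**2 = ((-4 + 4) - 47)**2 = (0 - 47)**2 = (-47)**2 = 2209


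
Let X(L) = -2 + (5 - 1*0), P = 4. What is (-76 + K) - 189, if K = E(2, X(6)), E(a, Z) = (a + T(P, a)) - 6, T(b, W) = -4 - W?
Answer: -275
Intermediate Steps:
X(L) = 3 (X(L) = -2 + (5 + 0) = -2 + 5 = 3)
E(a, Z) = -10 (E(a, Z) = (a + (-4 - a)) - 6 = -4 - 6 = -10)
K = -10
(-76 + K) - 189 = (-76 - 10) - 189 = -86 - 189 = -275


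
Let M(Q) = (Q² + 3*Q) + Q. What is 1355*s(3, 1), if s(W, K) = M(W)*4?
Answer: 113820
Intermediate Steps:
M(Q) = Q² + 4*Q
s(W, K) = 4*W*(4 + W) (s(W, K) = (W*(4 + W))*4 = 4*W*(4 + W))
1355*s(3, 1) = 1355*(4*3*(4 + 3)) = 1355*(4*3*7) = 1355*84 = 113820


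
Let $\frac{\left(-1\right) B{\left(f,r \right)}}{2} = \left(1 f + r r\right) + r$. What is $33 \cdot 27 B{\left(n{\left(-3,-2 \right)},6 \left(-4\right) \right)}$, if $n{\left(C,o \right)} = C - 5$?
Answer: $-969408$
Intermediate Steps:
$n{\left(C,o \right)} = -5 + C$
$B{\left(f,r \right)} = - 2 f - 2 r - 2 r^{2}$ ($B{\left(f,r \right)} = - 2 \left(\left(1 f + r r\right) + r\right) = - 2 \left(\left(f + r^{2}\right) + r\right) = - 2 \left(f + r + r^{2}\right) = - 2 f - 2 r - 2 r^{2}$)
$33 \cdot 27 B{\left(n{\left(-3,-2 \right)},6 \left(-4\right) \right)} = 33 \cdot 27 \left(- 2 \left(-5 - 3\right) - 2 \cdot 6 \left(-4\right) - 2 \left(6 \left(-4\right)\right)^{2}\right) = 891 \left(\left(-2\right) \left(-8\right) - -48 - 2 \left(-24\right)^{2}\right) = 891 \left(16 + 48 - 1152\right) = 891 \left(-1088\right) = -969408$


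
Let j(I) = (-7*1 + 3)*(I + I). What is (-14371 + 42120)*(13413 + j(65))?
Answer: 357767857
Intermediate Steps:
j(I) = -8*I (j(I) = (-7 + 3)*(2*I) = -8*I)
(-14371 + 42120)*(13413 + j(65)) = (-14371 + 42120)*(13413 - 8*65) = 27749*(13413 - 520) = 27749*12893 = 357767857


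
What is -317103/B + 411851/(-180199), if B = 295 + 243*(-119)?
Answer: 45353644175/5157655778 ≈ 8.7935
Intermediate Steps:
B = -28622 (B = 295 - 28917 = -28622)
-317103/B + 411851/(-180199) = -317103/(-28622) + 411851/(-180199) = -317103*(-1/28622) + 411851*(-1/180199) = 317103/28622 - 411851/180199 = 45353644175/5157655778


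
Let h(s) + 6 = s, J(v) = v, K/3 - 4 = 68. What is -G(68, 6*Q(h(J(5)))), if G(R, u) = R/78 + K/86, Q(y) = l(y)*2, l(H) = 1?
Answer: -5674/1677 ≈ -3.3834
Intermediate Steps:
K = 216 (K = 12 + 3*68 = 12 + 204 = 216)
h(s) = -6 + s
Q(y) = 2 (Q(y) = 1*2 = 2)
G(R, u) = 108/43 + R/78 (G(R, u) = R/78 + 216/86 = R*(1/78) + 216*(1/86) = R/78 + 108/43 = 108/43 + R/78)
-G(68, 6*Q(h(J(5)))) = -(108/43 + (1/78)*68) = -(108/43 + 34/39) = -1*5674/1677 = -5674/1677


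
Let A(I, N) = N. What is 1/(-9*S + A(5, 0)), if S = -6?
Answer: 1/54 ≈ 0.018519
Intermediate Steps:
1/(-9*S + A(5, 0)) = 1/(-9*(-6) + 0) = 1/(54 + 0) = 1/54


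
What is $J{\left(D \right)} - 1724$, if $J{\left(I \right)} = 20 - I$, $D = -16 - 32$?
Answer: $-1656$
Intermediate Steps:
$D = -48$ ($D = -16 - 32 = -48$)
$J{\left(D \right)} - 1724 = \left(20 - -48\right) - 1724 = \left(20 + 48\right) - 1724 = 68 - 1724 = -1656$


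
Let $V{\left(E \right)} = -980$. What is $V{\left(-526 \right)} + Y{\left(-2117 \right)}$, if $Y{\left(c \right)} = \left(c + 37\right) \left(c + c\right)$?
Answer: $8805740$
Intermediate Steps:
$Y{\left(c \right)} = 2 c \left(37 + c\right)$ ($Y{\left(c \right)} = \left(37 + c\right) 2 c = 2 c \left(37 + c\right)$)
$V{\left(-526 \right)} + Y{\left(-2117 \right)} = -980 + 2 \left(-2117\right) \left(37 - 2117\right) = -980 + 2 \left(-2117\right) \left(-2080\right) = -980 + 8806720 = 8805740$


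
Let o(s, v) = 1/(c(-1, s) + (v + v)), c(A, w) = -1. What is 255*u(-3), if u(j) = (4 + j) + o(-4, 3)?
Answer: 306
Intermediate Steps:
o(s, v) = 1/(-1 + 2*v) (o(s, v) = 1/(-1 + (v + v)) = 1/(-1 + 2*v))
u(j) = 21/5 + j (u(j) = (4 + j) + 1/(-1 + 2*3) = (4 + j) + 1/(-1 + 6) = (4 + j) + 1/5 = (4 + j) + ⅕ = 21/5 + j)
255*u(-3) = 255*(21/5 - 3) = 255*(6/5) = 306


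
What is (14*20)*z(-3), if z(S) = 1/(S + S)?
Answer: -140/3 ≈ -46.667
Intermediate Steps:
z(S) = 1/(2*S)
(14*20)*z(-3) = (14*20)*((½)/(-3)) = 280*((½)*(-⅓)) = 280*(-⅙) = -140/3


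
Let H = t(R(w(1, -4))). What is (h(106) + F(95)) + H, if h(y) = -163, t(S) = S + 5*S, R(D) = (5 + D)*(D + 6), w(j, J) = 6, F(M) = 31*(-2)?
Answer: 567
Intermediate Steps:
F(M) = -62
R(D) = (5 + D)*(6 + D)
t(S) = 6*S
H = 792 (H = 6*(30 + 6² + 11*6) = 6*(30 + 36 + 66) = 6*132 = 792)
(h(106) + F(95)) + H = (-163 - 62) + 792 = -225 + 792 = 567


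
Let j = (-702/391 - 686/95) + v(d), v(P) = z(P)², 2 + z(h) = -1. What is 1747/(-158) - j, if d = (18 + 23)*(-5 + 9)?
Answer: -64795777/5868910 ≈ -11.041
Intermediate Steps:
z(h) = -3 (z(h) = -2 - 1 = -3)
d = 164 (d = 41*4 = 164)
v(P) = 9 (v(P) = (-3)² = 9)
j = -611/37145 (j = (-702/391 - 686/95) + 9 = -334916/37145 + 9 = -611/37145 ≈ -0.016449)
1747/(-158) - j = 1747/(-158) - 1*(-611/37145) = 1747*(-1/158) + 611/37145 = -1747/158 + 611/37145 = -64795777/5868910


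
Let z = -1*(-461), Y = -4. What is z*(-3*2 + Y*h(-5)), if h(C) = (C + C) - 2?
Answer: 19362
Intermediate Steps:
h(C) = -2 + 2*C (h(C) = 2*C - 2 = -2 + 2*C)
z = 461
z*(-3*2 + Y*h(-5)) = 461*(-3*2 - 4*(-2 + 2*(-5))) = 461*(-6 - 4*(-2 - 10)) = 461*(-6 - 4*(-12)) = 461*(-6 + 48) = 461*42 = 19362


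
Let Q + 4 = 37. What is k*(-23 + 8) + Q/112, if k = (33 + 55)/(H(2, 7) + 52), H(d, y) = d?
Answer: -24343/1008 ≈ -24.150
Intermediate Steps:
Q = 33 (Q = -4 + 37 = 33)
k = 44/27 (k = (33 + 55)/(2 + 52) = 88/54 = 88*(1/54) = 44/27 ≈ 1.6296)
k*(-23 + 8) + Q/112 = 44*(-23 + 8)/27 + 33/112 = (44/27)*(-15) + 33*(1/112) = -220/9 + 33/112 = -24343/1008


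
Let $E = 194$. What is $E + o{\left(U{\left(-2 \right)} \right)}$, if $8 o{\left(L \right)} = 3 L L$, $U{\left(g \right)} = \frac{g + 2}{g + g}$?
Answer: $194$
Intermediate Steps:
$U{\left(g \right)} = \frac{2 + g}{2 g}$
$o{\left(L \right)} = \frac{3 L^{2}}{8}$ ($o{\left(L \right)} = \frac{3 L L}{8} = \frac{3 L^{2}}{8}$)
$E + o{\left(U{\left(-2 \right)} \right)} = 194 + \frac{3 \left(\frac{2 - 2}{2 \left(-2\right)}\right)^{2}}{8} = 194 + \frac{3 \left(\frac{1}{2} \left(- \frac{1}{2}\right) 0\right)^{2}}{8} = 194 + \frac{3 \cdot 0^{2}}{8} = 194 + \frac{3}{8} \cdot 0 = 194 + 0 = 194$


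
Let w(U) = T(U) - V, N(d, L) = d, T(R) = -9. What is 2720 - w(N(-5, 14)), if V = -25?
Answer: 2704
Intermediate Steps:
w(U) = 16 (w(U) = -9 - 1*(-25) = -9 + 25 = 16)
2720 - w(N(-5, 14)) = 2720 - 1*16 = 2720 - 16 = 2704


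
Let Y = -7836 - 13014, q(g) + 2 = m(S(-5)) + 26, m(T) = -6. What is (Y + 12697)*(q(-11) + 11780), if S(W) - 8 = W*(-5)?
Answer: -96189094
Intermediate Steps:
S(W) = 8 - 5*W (S(W) = 8 + W*(-5) = 8 - 5*W)
q(g) = 18 (q(g) = -2 + (-6 + 26) = -2 + 20 = 18)
Y = -20850
(Y + 12697)*(q(-11) + 11780) = (-20850 + 12697)*(18 + 11780) = -8153*11798 = -96189094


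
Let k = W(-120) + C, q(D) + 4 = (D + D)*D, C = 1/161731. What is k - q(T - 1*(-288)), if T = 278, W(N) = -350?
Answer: -103678951397/161731 ≈ -6.4106e+5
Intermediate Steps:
C = 1/161731 ≈ 6.1831e-6
q(D) = -4 + 2*D² (q(D) = -4 + (D + D)*D = -4 + (2*D)*D = -4 + 2*D²)
k = -56605849/161731 (k = -350 + 1/161731 = -56605849/161731 ≈ -350.00)
k - q(T - 1*(-288)) = -56605849/161731 - (-4 + 2*(278 - 1*(-288))²) = -56605849/161731 - (-4 + 2*(278 + 288)²) = -56605849/161731 - (-4 + 2*566²) = -56605849/161731 - (-4 + 2*320356) = -56605849/161731 - (-4 + 640712) = -56605849/161731 - 1*640708 = -56605849/161731 - 640708 = -103678951397/161731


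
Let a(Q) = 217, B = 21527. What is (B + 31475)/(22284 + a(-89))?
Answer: 53002/22501 ≈ 2.3555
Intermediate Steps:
(B + 31475)/(22284 + a(-89)) = (21527 + 31475)/(22284 + 217) = 53002/22501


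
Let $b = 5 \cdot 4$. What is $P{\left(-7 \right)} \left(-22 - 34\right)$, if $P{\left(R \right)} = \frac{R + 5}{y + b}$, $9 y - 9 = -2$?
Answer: $\frac{1008}{187} \approx 5.3904$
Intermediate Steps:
$y = \frac{7}{9}$ ($y = 1 + \frac{1}{9} \left(-2\right) = 1 - \frac{2}{9} = \frac{7}{9} \approx 0.77778$)
$b = 20$
$P{\left(R \right)} = \frac{45}{187} + \frac{9 R}{187}$ ($P{\left(R \right)} = \frac{R + 5}{\frac{7}{9} + 20} = \frac{5 + R}{\frac{187}{9}} = \left(5 + R\right) \frac{9}{187} = \frac{45}{187} + \frac{9 R}{187}$)
$P{\left(-7 \right)} \left(-22 - 34\right) = \left(\frac{45}{187} + \frac{9}{187} \left(-7\right)\right) \left(-22 - 34\right) = \left(\frac{45}{187} - \frac{63}{187}\right) \left(-56\right) = \left(- \frac{18}{187}\right) \left(-56\right) = \frac{1008}{187}$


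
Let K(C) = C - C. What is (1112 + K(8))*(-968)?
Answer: -1076416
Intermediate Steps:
K(C) = 0
(1112 + K(8))*(-968) = (1112 + 0)*(-968) = 1112*(-968) = -1076416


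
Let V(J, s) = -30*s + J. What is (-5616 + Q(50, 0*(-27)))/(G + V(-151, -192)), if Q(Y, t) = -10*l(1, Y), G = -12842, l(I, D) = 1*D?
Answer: 6116/7233 ≈ 0.84557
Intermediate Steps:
l(I, D) = D
V(J, s) = J - 30*s
Q(Y, t) = -10*Y
(-5616 + Q(50, 0*(-27)))/(G + V(-151, -192)) = (-5616 - 10*50)/(-12842 + (-151 - 30*(-192))) = (-5616 - 500)/(-12842 + (-151 + 5760)) = -6116/(-12842 + 5609) = -6116/(-7233) = -6116*(-1/7233) = 6116/7233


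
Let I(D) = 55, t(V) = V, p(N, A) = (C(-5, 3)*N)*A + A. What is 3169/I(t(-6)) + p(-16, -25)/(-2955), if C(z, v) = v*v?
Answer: 1833554/32505 ≈ 56.408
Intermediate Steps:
C(z, v) = v²
p(N, A) = A + 9*A*N (p(N, A) = (3²*N)*A + A = (9*N)*A + A = 9*A*N + A = A + 9*A*N)
3169/I(t(-6)) + p(-16, -25)/(-2955) = 3169/55 - 25*(1 + 9*(-16))/(-2955) = 3169*(1/55) - 25*(1 - 144)*(-1/2955) = 3169/55 - 25*(-143)*(-1/2955) = 3169/55 + 3575*(-1/2955) = 3169/55 - 715/591 = 1833554/32505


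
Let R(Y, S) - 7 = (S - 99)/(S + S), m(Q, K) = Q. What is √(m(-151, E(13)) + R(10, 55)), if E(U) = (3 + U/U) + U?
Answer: 19*I*√10/5 ≈ 12.017*I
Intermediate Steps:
E(U) = 4 + U (E(U) = (3 + 1) + U = 4 + U)
R(Y, S) = 7 + (-99 + S)/(2*S) (R(Y, S) = 7 + (S - 99)/(S + S) = 7 + (-99 + S)/((2*S)) = 7 + (-99 + S)*(1/(2*S)) = 7 + (-99 + S)/(2*S))
√(m(-151, E(13)) + R(10, 55)) = √(-151 + (3/2)*(-33 + 5*55)/55) = √(-151 + (3/2)*(1/55)*(-33 + 275)) = √(-151 + (3/2)*(1/55)*242) = √(-151 + 33/5) = √(-722/5) = 19*I*√10/5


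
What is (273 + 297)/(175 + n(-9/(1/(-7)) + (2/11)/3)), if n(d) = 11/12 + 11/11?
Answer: 6840/2123 ≈ 3.2219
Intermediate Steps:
n(d) = 23/12 (n(d) = 11*(1/12) + 11*(1/11) = 11/12 + 1 = 23/12)
(273 + 297)/(175 + n(-9/(1/(-7)) + (2/11)/3)) = (273 + 297)/(175 + 23/12) = 570/(2123/12) = 570*(12/2123) = 6840/2123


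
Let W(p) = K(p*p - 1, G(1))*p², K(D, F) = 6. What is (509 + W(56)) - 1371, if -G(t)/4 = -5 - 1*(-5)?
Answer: 17954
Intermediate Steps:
G(t) = 0 (G(t) = -4*(-5 - 1*(-5)) = -4*(-5 + 5) = -4*0 = 0)
W(p) = 6*p²
(509 + W(56)) - 1371 = (509 + 6*56²) - 1371 = (509 + 6*3136) - 1371 = (509 + 18816) - 1371 = 19325 - 1371 = 17954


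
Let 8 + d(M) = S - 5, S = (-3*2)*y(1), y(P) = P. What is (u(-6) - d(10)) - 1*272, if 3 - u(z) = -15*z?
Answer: -340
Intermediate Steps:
S = -6 (S = -3*2*1 = -6*1 = -6)
u(z) = 3 + 15*z (u(z) = 3 - (-15)*z = 3 + 15*z)
d(M) = -19 (d(M) = -8 + (-6 - 5) = -8 - 11 = -19)
(u(-6) - d(10)) - 1*272 = ((3 + 15*(-6)) - 1*(-19)) - 1*272 = ((3 - 90) + 19) - 272 = (-87 + 19) - 272 = -68 - 272 = -340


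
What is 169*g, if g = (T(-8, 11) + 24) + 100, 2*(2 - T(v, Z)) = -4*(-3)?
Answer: 20280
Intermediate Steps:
T(v, Z) = -4 (T(v, Z) = 2 - (-2)*(-3) = 2 - ½*12 = 2 - 6 = -4)
g = 120 (g = (-4 + 24) + 100 = 20 + 100 = 120)
169*g = 169*120 = 20280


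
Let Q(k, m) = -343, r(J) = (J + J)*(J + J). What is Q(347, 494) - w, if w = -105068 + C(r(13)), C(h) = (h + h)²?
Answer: -1723179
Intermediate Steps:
r(J) = 4*J² (r(J) = (2*J)*(2*J) = 4*J²)
C(h) = 4*h² (C(h) = (2*h)² = 4*h²)
w = 1722836 (w = -105068 + 4*(4*13²)² = -105068 + 4*(4*169)² = -105068 + 4*676² = -105068 + 4*456976 = -105068 + 1827904 = 1722836)
Q(347, 494) - w = -343 - 1*1722836 = -343 - 1722836 = -1723179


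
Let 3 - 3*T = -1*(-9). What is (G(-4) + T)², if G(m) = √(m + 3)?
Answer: (2 - I)² ≈ 3.0 - 4.0*I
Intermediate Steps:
G(m) = √(3 + m)
T = -2 (T = 1 - (-1)*(-9)/3 = 1 - ⅓*9 = 1 - 3 = -2)
(G(-4) + T)² = (√(3 - 4) - 2)² = (√(-1) - 2)² = (I - 2)² = (-2 + I)²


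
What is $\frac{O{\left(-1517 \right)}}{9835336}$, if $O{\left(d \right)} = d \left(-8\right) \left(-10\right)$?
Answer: $- \frac{15170}{1229417} \approx -0.012339$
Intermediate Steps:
$O{\left(d \right)} = 80 d$ ($O{\left(d \right)} = - 8 d \left(-10\right) = 80 d$)
$\frac{O{\left(-1517 \right)}}{9835336} = \frac{80 \left(-1517\right)}{9835336} = \left(-121360\right) \frac{1}{9835336} = - \frac{15170}{1229417}$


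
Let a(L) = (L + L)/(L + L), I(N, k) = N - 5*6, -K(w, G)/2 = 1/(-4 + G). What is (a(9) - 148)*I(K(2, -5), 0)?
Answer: 13132/3 ≈ 4377.3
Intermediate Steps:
K(w, G) = -2/(-4 + G)
I(N, k) = -30 + N (I(N, k) = N - 30 = -30 + N)
a(L) = 1 (a(L) = (2*L)/((2*L)) = (2*L)*(1/(2*L)) = 1)
(a(9) - 148)*I(K(2, -5), 0) = (1 - 148)*(-30 - 2/(-4 - 5)) = -147*(-30 - 2/(-9)) = -147*(-30 - 2*(-⅑)) = -147*(-30 + 2/9) = -147*(-268/9) = 13132/3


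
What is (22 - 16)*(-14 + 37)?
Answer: 138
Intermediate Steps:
(22 - 16)*(-14 + 37) = 6*23 = 138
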